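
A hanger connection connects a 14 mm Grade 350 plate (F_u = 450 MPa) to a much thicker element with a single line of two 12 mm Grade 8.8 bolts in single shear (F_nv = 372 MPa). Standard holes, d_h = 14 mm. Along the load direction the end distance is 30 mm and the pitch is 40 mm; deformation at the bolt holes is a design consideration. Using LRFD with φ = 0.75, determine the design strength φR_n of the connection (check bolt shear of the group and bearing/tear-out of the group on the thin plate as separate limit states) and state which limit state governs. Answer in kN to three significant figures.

63.1 kN (bolt shear governs)

Bolt shear: A_b = π·12²/4 = 113.1 mm²; R_n = 372 × 113.1 × 2 × 1 / 1000 = 84.14 kN → 0.75 × 84.14 = 63.1 kN.
Bearing (1.2 l_c t F_u ≤ 2.4 d t F_u): upper limit = 2.4·12·14·450 / 1000 = 181.4 kN.
  Edge l_c = 30 − 14/2 = 23 → r_n = 173.9 kN; interior l_c = 40 − 14 = 26 → r_n = 181.4 kN.
  R_n,bearing = 1·173.9 + 1·181.4 = 355.3 kN → 0.75 × 355.3 = 266 kN.
Bolt shear governs: 63.1 kN.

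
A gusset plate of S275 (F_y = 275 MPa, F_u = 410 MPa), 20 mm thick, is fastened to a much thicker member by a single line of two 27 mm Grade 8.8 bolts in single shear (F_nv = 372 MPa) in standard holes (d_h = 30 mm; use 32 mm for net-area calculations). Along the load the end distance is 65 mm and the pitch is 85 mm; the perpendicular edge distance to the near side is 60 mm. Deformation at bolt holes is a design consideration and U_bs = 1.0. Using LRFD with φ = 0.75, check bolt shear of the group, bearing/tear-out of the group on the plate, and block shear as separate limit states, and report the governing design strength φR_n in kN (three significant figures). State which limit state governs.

319 kN (bolt shear governs)

Bolt shear: A_b = π·27²/4 = 572.6 mm²; R_n = 372 × 572.6 × 2 × 1 / 1000 = 426 kN → 0.75 × 426 = 319 kN.
Bearing: edge l_c = 50, r_n = 492 kN; interior l_c = 55, r_n = 531.4 kN; R_n = 492 + 1·531.4 = 1023 kN → 768 kN.
Block shear: A_gv = 3000, A_nv = 2040, A_nt = 880 mm²; R_n = min(0.6F_uA_nv, 0.6F_yA_gv) + U_bs·F_u·A_nt = 855.8 kN → 642 kN.
Bolt shear governs: 319 kN.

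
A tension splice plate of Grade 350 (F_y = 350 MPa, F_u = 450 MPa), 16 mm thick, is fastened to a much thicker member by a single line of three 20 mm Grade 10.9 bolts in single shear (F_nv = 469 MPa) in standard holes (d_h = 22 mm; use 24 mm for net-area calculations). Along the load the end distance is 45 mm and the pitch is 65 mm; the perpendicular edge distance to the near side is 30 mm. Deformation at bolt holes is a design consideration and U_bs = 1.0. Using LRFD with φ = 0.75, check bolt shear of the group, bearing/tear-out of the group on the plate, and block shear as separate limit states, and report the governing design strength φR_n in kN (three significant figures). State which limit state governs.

Bolt shear: A_b = π·20²/4 = 314.2 mm²; R_n = 469 × 314.2 × 3 × 1 / 1000 = 442 kN → 0.75 × 442 = 332 kN.
Bearing: edge l_c = 34, r_n = 293.8 kN; interior l_c = 43, r_n = 345.6 kN; R_n = 293.8 + 2·345.6 = 985 kN → 739 kN.
Block shear: A_gv = 2800, A_nv = 1840, A_nt = 288 mm²; R_n = min(0.6F_uA_nv, 0.6F_yA_gv) + U_bs·F_u·A_nt = 626.4 kN → 470 kN.
Bolt shear governs: 332 kN.

332 kN (bolt shear governs)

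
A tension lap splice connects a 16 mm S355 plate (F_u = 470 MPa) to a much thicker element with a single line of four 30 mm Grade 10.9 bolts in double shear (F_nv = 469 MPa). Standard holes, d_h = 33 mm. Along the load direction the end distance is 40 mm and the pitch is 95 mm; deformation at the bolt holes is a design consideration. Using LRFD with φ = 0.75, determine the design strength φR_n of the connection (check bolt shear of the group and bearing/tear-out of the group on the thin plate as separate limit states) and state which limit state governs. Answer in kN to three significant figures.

1380 kN (bearing governs)

Bolt shear: A_b = π·30²/4 = 706.9 mm²; R_n = 469 × 706.9 × 4 × 2 / 1000 = 2652 kN → 0.75 × 2652 = 1990 kN.
Bearing (1.2 l_c t F_u ≤ 2.4 d t F_u): upper limit = 2.4·30·16·470 / 1000 = 541.4 kN.
  Edge l_c = 40 − 33/2 = 23.5 → r_n = 212.1 kN; interior l_c = 95 − 33 = 62 → r_n = 541.4 kN.
  R_n,bearing = 1·212.1 + 3·541.4 = 1836 kN → 0.75 × 1836 = 1380 kN.
Bearing governs: 1380 kN.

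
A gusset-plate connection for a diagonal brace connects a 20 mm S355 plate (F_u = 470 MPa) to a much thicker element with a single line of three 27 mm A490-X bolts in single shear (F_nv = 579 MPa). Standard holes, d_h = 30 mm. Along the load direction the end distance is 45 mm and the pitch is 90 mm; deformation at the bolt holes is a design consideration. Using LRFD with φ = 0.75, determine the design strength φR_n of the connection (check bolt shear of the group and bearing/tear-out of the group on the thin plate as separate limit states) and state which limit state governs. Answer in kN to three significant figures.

746 kN (bolt shear governs)

Bolt shear: A_b = π·27²/4 = 572.6 mm²; R_n = 579 × 572.6 × 3 × 1 / 1000 = 994.5 kN → 0.75 × 994.5 = 746 kN.
Bearing (1.2 l_c t F_u ≤ 2.4 d t F_u): upper limit = 2.4·27·20·470 / 1000 = 609.1 kN.
  Edge l_c = 45 − 30/2 = 30 → r_n = 338.4 kN; interior l_c = 90 − 30 = 60 → r_n = 609.1 kN.
  R_n,bearing = 1·338.4 + 2·609.1 = 1557 kN → 0.75 × 1557 = 1170 kN.
Bolt shear governs: 746 kN.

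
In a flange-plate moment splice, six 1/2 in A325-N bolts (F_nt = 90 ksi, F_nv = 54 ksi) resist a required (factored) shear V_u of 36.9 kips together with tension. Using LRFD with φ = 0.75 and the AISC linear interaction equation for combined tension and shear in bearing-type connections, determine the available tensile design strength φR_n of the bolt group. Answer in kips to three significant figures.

41.9 kips

A_b = π·0.5²/4 = 0.1963 in²; f_rv = 36.9 / (6 × 0.1963) = 31.32 ksi.
F'_nt = 1.3 F_nt − (F_nt / φF_nv) f_rv = 1.3·90 − (90/(0.75·54))·31.32 = 47.4 ksi, capped at F_nt → F'_nt = 47.4 ksi.
R_n = F'_nt · A_b · n = 47.4 × 0.1963 × 6 = 55.84 kips.
Design strength φR_n = 0.75 × 55.84 = 41.9 kips.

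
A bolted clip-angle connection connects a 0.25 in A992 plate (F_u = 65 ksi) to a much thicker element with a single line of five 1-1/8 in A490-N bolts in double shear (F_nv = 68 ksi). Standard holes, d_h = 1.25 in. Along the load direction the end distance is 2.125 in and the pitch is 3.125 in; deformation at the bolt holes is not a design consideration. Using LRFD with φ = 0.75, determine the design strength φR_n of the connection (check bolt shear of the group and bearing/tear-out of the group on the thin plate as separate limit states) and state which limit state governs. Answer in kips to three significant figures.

Bolt shear: A_b = π·1.125²/4 = 0.994 in²; R_n = 68 × 0.994 × 5 × 2 = 675.9 kips → 0.75 × 675.9 = 507 kips.
Bearing (1.5 l_c t F_u ≤ 3.0 d t F_u): upper limit = 3.0·1.125·0.25·65 = 54.84 kips.
  Edge l_c = 2.125 − 1.25/2 = 1.5 → r_n = 36.56 kips; interior l_c = 3.125 − 1.25 = 1.875 → r_n = 45.7 kips.
  R_n,bearing = 1·36.56 + 4·45.7 = 219.4 kips → 0.75 × 219.4 = 165 kips.
Bearing governs: 165 kips.

165 kips (bearing governs)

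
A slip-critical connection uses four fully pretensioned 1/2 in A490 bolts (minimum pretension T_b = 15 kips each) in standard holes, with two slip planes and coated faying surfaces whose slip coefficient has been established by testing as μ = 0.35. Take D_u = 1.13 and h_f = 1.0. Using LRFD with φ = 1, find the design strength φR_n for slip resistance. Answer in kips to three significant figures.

47.5 kips

R_n = μ · D_u · h_f · T_b · n_s · n_b = 0.35 × 1.13 × 1.0 × 15 × 2 × 4 = 47.46 kips.
Design strength φR_n = 1 × 47.46 = 47.5 kips.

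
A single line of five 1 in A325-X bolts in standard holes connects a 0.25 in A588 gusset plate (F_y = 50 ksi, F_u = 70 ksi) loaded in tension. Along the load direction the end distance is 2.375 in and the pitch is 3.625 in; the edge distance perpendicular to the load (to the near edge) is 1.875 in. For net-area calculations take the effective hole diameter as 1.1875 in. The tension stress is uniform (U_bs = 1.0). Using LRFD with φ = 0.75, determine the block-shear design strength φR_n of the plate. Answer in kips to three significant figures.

Shear plane L_v = 2.375 + 4·3.625 = 16.88 in; A_gv = 16.88 × 0.25 = 4.219 in².
A_nv = (16.88 − 4.5·1.1875) × 0.25 = 2.883 in².
A_nt = (1.875 − 0.5·1.1875) × 0.25 = 0.3203 in².
0.6 F_u A_nv = 121.1 kips; 0.6 F_y A_gv = 126.6 kips → shear rupture governs the shear term.
R_n = 121.1 + 1.0 × 70 × 0.3203 = 143.5 kips.
Design strength φR_n = 0.75 × 143.5 = 108 kips.

108 kips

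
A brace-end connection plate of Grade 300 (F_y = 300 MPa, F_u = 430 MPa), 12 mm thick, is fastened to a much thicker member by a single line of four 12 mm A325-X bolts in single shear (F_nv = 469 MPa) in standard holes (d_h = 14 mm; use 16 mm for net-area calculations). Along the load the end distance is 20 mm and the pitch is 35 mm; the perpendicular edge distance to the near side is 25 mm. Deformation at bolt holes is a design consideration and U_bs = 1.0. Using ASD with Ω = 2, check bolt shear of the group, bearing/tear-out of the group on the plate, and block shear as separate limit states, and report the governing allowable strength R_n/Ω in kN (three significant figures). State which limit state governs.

106 kN (bolt shear governs)

Bolt shear: A_b = π·12²/4 = 113.1 mm²; R_n = 469 × 113.1 × 4 × 1 / 1000 = 212.2 kN → 212.2 / 2 = 106 kN.
Bearing: edge l_c = 13, r_n = 80.5 kN; interior l_c = 21, r_n = 130 kN; R_n = 80.5 + 3·130 = 470.6 kN → 235 kN.
Block shear: A_gv = 1500, A_nv = 828, A_nt = 204 mm²; R_n = min(0.6F_uA_nv, 0.6F_yA_gv) + U_bs·F_u·A_nt = 301.3 kN → 151 kN.
Bolt shear governs: 106 kN.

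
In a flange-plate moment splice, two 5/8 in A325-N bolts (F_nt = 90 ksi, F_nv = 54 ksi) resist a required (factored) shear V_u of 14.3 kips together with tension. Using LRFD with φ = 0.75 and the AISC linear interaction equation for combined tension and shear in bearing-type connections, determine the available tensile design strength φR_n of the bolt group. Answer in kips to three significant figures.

30 kips

A_b = π·0.625²/4 = 0.3068 in²; f_rv = 14.3 / (2 × 0.3068) = 23.31 ksi.
F'_nt = 1.3 F_nt − (F_nt / φF_nv) f_rv = 1.3·90 − (90/(0.75·54))·23.31 = 65.21 ksi, capped at F_nt → F'_nt = 65.21 ksi.
R_n = F'_nt · A_b · n = 65.21 × 0.3068 × 2 = 40.01 kips.
Design strength φR_n = 0.75 × 40.01 = 30 kips.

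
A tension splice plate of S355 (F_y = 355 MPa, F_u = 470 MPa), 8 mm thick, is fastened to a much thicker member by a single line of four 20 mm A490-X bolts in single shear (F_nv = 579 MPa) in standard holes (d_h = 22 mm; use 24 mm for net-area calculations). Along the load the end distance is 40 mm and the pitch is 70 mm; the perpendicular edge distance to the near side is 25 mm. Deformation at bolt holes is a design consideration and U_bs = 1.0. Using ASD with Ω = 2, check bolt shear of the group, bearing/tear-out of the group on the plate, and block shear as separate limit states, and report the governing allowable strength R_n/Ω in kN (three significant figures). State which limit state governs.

Bolt shear: A_b = π·20²/4 = 314.2 mm²; R_n = 579 × 314.2 × 4 × 1 / 1000 = 727.6 kN → 727.6 / 2 = 364 kN.
Bearing: edge l_c = 29, r_n = 130.8 kN; interior l_c = 48, r_n = 180.5 kN; R_n = 130.8 + 3·180.5 = 672.3 kN → 336 kN.
Block shear: A_gv = 2000, A_nv = 1328, A_nt = 104 mm²; R_n = min(0.6F_uA_nv, 0.6F_yA_gv) + U_bs·F_u·A_nt = 423.4 kN → 212 kN.
Block shear governs: 212 kN.

212 kN (block shear governs)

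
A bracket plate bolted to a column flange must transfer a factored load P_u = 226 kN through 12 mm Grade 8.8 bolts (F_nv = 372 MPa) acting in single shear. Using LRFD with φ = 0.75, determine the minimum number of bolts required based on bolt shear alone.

A_b = π·12²/4 = 113.1 mm².
Per-bolt design strength φR_n = 0.75 × 372 × 113.1 × 1 / 1000 = 31.55 kN.
n ≥ 226 / 31.55 = 7.162 → use 8 bolts.

8 bolts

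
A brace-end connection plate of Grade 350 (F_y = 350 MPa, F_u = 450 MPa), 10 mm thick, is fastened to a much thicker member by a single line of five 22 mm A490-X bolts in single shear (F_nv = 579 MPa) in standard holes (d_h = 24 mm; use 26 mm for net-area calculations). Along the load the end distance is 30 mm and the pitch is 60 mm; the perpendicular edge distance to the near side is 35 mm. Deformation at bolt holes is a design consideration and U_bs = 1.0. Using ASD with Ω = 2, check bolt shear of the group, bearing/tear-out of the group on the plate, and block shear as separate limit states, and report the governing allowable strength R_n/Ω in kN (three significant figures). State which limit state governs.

256 kN (block shear governs)

Bolt shear: A_b = π·22²/4 = 380.1 mm²; R_n = 579 × 380.1 × 5 × 1 / 1000 = 1100 kN → 1100 / 2 = 550 kN.
Bearing: edge l_c = 18, r_n = 97.2 kN; interior l_c = 36, r_n = 194.4 kN; R_n = 97.2 + 4·194.4 = 874.8 kN → 437 kN.
Block shear: A_gv = 2700, A_nv = 1530, A_nt = 220 mm²; R_n = min(0.6F_uA_nv, 0.6F_yA_gv) + U_bs·F_u·A_nt = 512.1 kN → 256 kN.
Block shear governs: 256 kN.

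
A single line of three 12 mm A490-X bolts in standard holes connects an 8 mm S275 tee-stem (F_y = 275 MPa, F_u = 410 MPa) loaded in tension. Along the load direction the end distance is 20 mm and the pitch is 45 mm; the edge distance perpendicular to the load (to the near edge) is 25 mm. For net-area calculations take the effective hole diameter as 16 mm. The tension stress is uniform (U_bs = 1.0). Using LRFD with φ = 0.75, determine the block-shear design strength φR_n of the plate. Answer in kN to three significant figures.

145 kN

Shear plane L_v = 20 + 2·45 = 110 mm; A_gv = 110 × 8 = 880 mm².
A_nv = (110 − 2.5·16) × 8 = 560 mm².
A_nt = (25 − 0.5·16) × 8 = 136 mm².
0.6 F_u A_nv = 137.8 kN; 0.6 F_y A_gv = 145.2 kN → shear rupture governs the shear term.
R_n = 137.8 + 1.0 × 410 × 136 / 1000 = 193.5 kN.
Design strength φR_n = 0.75 × 193.5 = 145 kN.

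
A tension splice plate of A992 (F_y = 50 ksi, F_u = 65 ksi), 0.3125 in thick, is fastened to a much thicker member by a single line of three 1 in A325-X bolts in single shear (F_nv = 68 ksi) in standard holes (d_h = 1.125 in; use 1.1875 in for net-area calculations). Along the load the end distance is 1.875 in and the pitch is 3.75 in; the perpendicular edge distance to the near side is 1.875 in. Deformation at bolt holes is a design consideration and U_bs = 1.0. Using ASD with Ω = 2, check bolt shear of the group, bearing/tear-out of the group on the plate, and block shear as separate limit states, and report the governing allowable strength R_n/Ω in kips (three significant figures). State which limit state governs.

Bolt shear: A_b = π·1²/4 = 0.7854 in²; R_n = 68 × 0.7854 × 3 × 1 = 160.2 kips → 160.2 / 2 = 80.1 kips.
Bearing: edge l_c = 1.312, r_n = 31.99 kips; interior l_c = 2.625, r_n = 48.75 kips; R_n = 31.99 + 2·48.75 = 129.5 kips → 64.7 kips.
Block shear: A_gv = 2.93, A_nv = 2.002, A_nt = 0.4004 in²; R_n = min(0.6F_uA_nv, 0.6F_yA_gv) + U_bs·F_u·A_nt = 104.1 kips → 52.1 kips.
Block shear governs: 52.1 kips.

52.1 kips (block shear governs)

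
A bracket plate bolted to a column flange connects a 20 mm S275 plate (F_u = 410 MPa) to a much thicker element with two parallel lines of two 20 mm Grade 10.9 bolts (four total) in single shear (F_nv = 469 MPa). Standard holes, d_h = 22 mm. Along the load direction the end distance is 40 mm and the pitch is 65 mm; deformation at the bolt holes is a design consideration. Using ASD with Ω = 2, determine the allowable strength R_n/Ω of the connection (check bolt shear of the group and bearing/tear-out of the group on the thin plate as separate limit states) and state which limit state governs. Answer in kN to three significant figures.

295 kN (bolt shear governs)

Bolt shear: A_b = π·20²/4 = 314.2 mm²; R_n = 469 × 314.2 × 4 × 1 / 1000 = 589.4 kN → 589.4 / 2 = 295 kN.
Bearing (1.2 l_c t F_u ≤ 2.4 d t F_u): upper limit = 2.4·20·20·410 / 1000 = 393.6 kN.
  Edge l_c = 40 − 22/2 = 29 → r_n = 285.4 kN; interior l_c = 65 − 22 = 43 → r_n = 393.6 kN.
  R_n,bearing = 2·285.4 + 2·393.6 = 1358 kN → 1358 / 2 = 679 kN.
Bolt shear governs: 295 kN.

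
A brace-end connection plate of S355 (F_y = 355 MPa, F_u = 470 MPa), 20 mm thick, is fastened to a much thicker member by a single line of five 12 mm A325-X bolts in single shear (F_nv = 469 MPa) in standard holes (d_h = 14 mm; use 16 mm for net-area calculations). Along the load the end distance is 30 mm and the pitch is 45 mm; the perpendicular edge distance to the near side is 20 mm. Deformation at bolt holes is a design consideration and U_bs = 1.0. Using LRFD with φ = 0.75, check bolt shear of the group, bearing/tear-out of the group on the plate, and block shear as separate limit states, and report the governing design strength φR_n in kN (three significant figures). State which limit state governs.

199 kN (bolt shear governs)

Bolt shear: A_b = π·12²/4 = 113.1 mm²; R_n = 469 × 113.1 × 5 × 1 / 1000 = 265.2 kN → 0.75 × 265.2 = 199 kN.
Bearing: edge l_c = 23, r_n = 259.4 kN; interior l_c = 31, r_n = 270.7 kN; R_n = 259.4 + 4·270.7 = 1342 kN → 1010 kN.
Block shear: A_gv = 4200, A_nv = 2760, A_nt = 240 mm²; R_n = min(0.6F_uA_nv, 0.6F_yA_gv) + U_bs·F_u·A_nt = 891.1 kN → 668 kN.
Bolt shear governs: 199 kN.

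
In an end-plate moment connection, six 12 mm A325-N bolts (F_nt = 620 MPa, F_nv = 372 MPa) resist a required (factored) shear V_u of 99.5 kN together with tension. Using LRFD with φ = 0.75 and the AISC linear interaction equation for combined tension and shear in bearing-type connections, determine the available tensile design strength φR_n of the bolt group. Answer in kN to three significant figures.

A_b = π·12²/4 = 113.1 mm²; f_rv = 99.5 × 1000 / (6 × 113.1) = 146.6 MPa.
F'_nt = 1.3 F_nt − (F_nt / φF_nv) f_rv = 1.3·620 − (620/(0.75·372))·146.6 = 480.2 MPa, capped at F_nt → F'_nt = 480.2 MPa.
R_n = F'_nt · A_b · n = 480.2 × 113.1 × 6 / 1000 = 325.8 kN.
Design strength φR_n = 0.75 × 325.8 = 244 kN.

244 kN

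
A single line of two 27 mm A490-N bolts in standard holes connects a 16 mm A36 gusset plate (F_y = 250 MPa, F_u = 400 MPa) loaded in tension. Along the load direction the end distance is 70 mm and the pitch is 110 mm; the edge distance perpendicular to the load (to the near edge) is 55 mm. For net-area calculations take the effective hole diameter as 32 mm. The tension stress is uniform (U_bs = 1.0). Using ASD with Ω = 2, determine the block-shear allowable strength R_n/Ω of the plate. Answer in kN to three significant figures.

341 kN

Shear plane L_v = 70 + 1·110 = 180 mm; A_gv = 180 × 16 = 2880 mm².
A_nv = (180 − 1.5·32) × 16 = 2112 mm².
A_nt = (55 − 0.5·32) × 16 = 624 mm².
0.6 F_u A_nv = 506.9 kN; 0.6 F_y A_gv = 432 kN → shear yielding governs the shear term.
R_n = 432 + 1.0 × 400 × 624 / 1000 = 681.6 kN.
Allowable strength R_n/Ω = 681.6 / 2 = 341 kN.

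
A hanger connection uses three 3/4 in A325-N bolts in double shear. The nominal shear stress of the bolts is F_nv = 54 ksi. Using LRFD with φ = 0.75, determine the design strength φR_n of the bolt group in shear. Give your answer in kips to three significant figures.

A_b = π × 0.75² / 4 = 0.4418 in².
R_n = F_nv · A_b · n · n_s = 54 × 0.4418 × 3 × 2 = 143.1 kips.
Design strength φR_n = 0.75 × 143.1 = 107 kips.

107 kips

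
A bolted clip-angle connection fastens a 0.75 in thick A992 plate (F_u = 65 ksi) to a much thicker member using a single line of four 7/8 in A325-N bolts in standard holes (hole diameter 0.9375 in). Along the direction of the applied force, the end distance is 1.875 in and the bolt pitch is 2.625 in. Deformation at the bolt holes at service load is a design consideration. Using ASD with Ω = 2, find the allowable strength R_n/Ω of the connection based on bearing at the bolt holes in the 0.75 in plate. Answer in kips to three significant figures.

189 kips

Per bolt r_n = 1.2 l_c t F_u ≤ 2.4 d t F_u; upper limit = 2.4 × 0.875 × 0.75 × 65 = 102.4 kips.
Edge bolt: l_c = 1.875 − 0.9375/2 = 1.406 in → 1.2 × 1.406 × 0.75 × 65 = 82.27 → r_n = 82.27 kips.
Interior bolts: l_c = 2.625 − 0.9375 = 1.688 in → 1.2 × 1.688 × 0.75 × 65 = 98.72 → r_n = 98.72 kips.
R_n = 1 × 82.27 + 3 × 98.72 = 378.4 kips.
Allowable strength R_n/Ω = 378.4 / 2 = 189 kips.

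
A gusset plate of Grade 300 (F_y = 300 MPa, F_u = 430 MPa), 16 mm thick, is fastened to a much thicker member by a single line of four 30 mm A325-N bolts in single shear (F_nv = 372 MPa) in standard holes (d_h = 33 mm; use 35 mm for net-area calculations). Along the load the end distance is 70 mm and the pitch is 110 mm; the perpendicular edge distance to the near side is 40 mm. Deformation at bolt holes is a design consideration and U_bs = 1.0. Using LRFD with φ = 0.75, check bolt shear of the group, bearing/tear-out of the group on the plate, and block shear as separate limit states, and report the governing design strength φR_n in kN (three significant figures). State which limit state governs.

789 kN (bolt shear governs)

Bolt shear: A_b = π·30²/4 = 706.9 mm²; R_n = 372 × 706.9 × 4 × 1 / 1000 = 1052 kN → 0.75 × 1052 = 789 kN.
Bearing: edge l_c = 53.5, r_n = 441.7 kN; interior l_c = 77, r_n = 495.4 kN; R_n = 441.7 + 3·495.4 = 1928 kN → 1450 kN.
Block shear: A_gv = 6400, A_nv = 4440, A_nt = 360 mm²; R_n = min(0.6F_uA_nv, 0.6F_yA_gv) + U_bs·F_u·A_nt = 1300 kN → 975 kN.
Bolt shear governs: 789 kN.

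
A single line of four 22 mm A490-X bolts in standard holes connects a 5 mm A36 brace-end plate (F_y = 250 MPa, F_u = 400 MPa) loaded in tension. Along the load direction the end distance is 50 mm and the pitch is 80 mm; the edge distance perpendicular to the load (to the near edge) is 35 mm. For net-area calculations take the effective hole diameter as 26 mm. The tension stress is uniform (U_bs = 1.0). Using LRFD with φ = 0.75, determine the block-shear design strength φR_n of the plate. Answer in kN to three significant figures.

196 kN

Shear plane L_v = 50 + 3·80 = 290 mm; A_gv = 290 × 5 = 1450 mm².
A_nv = (290 − 3.5·26) × 5 = 995 mm².
A_nt = (35 − 0.5·26) × 5 = 110 mm².
0.6 F_u A_nv = 238.8 kN; 0.6 F_y A_gv = 217.5 kN → shear yielding governs the shear term.
R_n = 217.5 + 1.0 × 400 × 110 / 1000 = 261.5 kN.
Design strength φR_n = 0.75 × 261.5 = 196 kN.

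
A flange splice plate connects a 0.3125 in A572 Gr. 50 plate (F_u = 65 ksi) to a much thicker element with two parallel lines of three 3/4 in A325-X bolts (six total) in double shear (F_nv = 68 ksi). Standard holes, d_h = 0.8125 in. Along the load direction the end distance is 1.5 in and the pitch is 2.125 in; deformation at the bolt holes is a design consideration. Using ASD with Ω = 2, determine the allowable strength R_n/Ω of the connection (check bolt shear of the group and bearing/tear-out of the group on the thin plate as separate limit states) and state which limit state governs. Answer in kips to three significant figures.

90.6 kips (bearing governs)

Bolt shear: A_b = π·0.75²/4 = 0.4418 in²; R_n = 68 × 0.4418 × 6 × 2 = 360.5 kips → 360.5 / 2 = 180 kips.
Bearing (1.2 l_c t F_u ≤ 2.4 d t F_u): upper limit = 2.4·0.75·0.3125·65 = 36.56 kips.
  Edge l_c = 1.5 − 0.8125/2 = 1.094 → r_n = 26.66 kips; interior l_c = 2.125 − 0.8125 = 1.312 → r_n = 31.99 kips.
  R_n,bearing = 2·26.66 + 4·31.99 = 181.3 kips → 181.3 / 2 = 90.6 kips.
Bearing governs: 90.6 kips.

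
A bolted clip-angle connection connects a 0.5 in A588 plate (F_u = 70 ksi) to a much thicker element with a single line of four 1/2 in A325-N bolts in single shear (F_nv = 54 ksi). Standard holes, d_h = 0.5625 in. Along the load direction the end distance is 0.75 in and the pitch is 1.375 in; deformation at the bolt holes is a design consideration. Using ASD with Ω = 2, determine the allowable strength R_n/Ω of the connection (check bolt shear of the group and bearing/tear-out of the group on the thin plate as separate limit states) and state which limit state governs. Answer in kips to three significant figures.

Bolt shear: A_b = π·0.5²/4 = 0.1963 in²; R_n = 54 × 0.1963 × 4 × 1 = 42.41 kips → 42.41 / 2 = 21.2 kips.
Bearing (1.2 l_c t F_u ≤ 2.4 d t F_u): upper limit = 2.4·0.5·0.5·70 = 42 kips.
  Edge l_c = 0.75 − 0.5625/2 = 0.4688 → r_n = 19.69 kips; interior l_c = 1.375 − 0.5625 = 0.8125 → r_n = 34.12 kips.
  R_n,bearing = 1·19.69 + 3·34.12 = 122.1 kips → 122.1 / 2 = 61 kips.
Bolt shear governs: 21.2 kips.

21.2 kips (bolt shear governs)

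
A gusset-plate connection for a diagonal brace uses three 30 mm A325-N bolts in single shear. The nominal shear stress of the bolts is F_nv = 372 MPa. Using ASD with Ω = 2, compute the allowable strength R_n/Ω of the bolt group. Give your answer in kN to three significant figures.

A_b = π × 30² / 4 = 706.9 mm².
R_n = F_nv · A_b · n · n_s = 372 × 706.9 × 3 × 1 / 1000 = 788.9 kN.
Allowable strength R_n/Ω = 788.9 / 2 = 394 kN.

394 kN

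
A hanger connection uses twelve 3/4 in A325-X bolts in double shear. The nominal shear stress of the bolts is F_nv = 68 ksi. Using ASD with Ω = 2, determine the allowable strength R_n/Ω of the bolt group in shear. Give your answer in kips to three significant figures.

A_b = π × 0.75² / 4 = 0.4418 in².
R_n = F_nv · A_b · n · n_s = 68 × 0.4418 × 12 × 2 = 721 kips.
Allowable strength R_n/Ω = 721 / 2 = 360 kips.

360 kips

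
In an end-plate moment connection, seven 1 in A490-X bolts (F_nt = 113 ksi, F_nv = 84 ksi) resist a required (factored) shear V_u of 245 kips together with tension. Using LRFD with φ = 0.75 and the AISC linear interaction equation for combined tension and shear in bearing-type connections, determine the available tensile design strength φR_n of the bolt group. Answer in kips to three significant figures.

A_b = π·1²/4 = 0.7854 in²; f_rv = 245 / (7 × 0.7854) = 44.56 ksi.
F'_nt = 1.3 F_nt − (F_nt / φF_nv) f_rv = 1.3·113 − (113/(0.75·84))·44.56 = 66.97 ksi, capped at F_nt → F'_nt = 66.97 ksi.
R_n = F'_nt · A_b · n = 66.97 × 0.7854 × 7 = 368.2 kips.
Design strength φR_n = 0.75 × 368.2 = 276 kips.

276 kips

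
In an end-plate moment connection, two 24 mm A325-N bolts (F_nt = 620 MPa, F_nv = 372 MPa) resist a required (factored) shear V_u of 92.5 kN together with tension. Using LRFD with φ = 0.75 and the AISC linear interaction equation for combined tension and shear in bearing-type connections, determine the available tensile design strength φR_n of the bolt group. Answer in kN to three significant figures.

393 kN

A_b = π·24²/4 = 452.4 mm²; f_rv = 92.5 × 1000 / (2 × 452.4) = 102.2 MPa.
F'_nt = 1.3 F_nt − (F_nt / φF_nv) f_rv = 1.3·620 − (620/(0.75·372))·102.2 = 578.8 MPa, capped at F_nt → F'_nt = 578.8 MPa.
R_n = F'_nt · A_b · n = 578.8 × 452.4 × 2 / 1000 = 523.7 kN.
Design strength φR_n = 0.75 × 523.7 = 393 kN.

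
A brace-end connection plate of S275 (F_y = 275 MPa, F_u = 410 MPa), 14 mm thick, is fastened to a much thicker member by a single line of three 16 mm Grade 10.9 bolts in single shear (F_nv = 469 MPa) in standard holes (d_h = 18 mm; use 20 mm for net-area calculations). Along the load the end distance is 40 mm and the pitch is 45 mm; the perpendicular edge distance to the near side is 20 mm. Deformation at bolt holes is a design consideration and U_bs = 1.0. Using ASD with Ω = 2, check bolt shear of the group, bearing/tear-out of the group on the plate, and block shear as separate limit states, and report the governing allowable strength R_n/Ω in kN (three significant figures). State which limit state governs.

141 kN (bolt shear governs)

Bolt shear: A_b = π·16²/4 = 201.1 mm²; R_n = 469 × 201.1 × 3 × 1 / 1000 = 282.9 kN → 282.9 / 2 = 141 kN.
Bearing: edge l_c = 31, r_n = 213.5 kN; interior l_c = 27, r_n = 186 kN; R_n = 213.5 + 2·186 = 585.5 kN → 293 kN.
Block shear: A_gv = 1820, A_nv = 1120, A_nt = 140 mm²; R_n = min(0.6F_uA_nv, 0.6F_yA_gv) + U_bs·F_u·A_nt = 332.9 kN → 166 kN.
Bolt shear governs: 141 kN.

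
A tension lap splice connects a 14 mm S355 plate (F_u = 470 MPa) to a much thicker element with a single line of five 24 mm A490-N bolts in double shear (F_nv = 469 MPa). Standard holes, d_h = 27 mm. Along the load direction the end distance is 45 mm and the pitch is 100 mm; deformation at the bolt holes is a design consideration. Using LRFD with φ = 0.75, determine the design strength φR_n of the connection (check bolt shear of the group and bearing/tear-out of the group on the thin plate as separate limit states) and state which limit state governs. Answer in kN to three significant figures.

1320 kN (bearing governs)

Bolt shear: A_b = π·24²/4 = 452.4 mm²; R_n = 469 × 452.4 × 5 × 2 / 1000 = 2122 kN → 0.75 × 2122 = 1590 kN.
Bearing (1.2 l_c t F_u ≤ 2.4 d t F_u): upper limit = 2.4·24·14·470 / 1000 = 379 kN.
  Edge l_c = 45 − 27/2 = 31.5 → r_n = 248.7 kN; interior l_c = 100 − 27 = 73 → r_n = 379 kN.
  R_n,bearing = 1·248.7 + 4·379 = 1765 kN → 0.75 × 1765 = 1320 kN.
Bearing governs: 1320 kN.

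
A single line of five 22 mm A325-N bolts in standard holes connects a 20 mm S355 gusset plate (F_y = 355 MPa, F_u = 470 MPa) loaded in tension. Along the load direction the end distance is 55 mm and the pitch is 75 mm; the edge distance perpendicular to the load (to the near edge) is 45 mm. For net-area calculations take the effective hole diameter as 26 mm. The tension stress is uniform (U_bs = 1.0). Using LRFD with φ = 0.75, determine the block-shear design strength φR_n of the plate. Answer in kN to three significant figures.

Shear plane L_v = 55 + 4·75 = 355 mm; A_gv = 355 × 20 = 7100 mm².
A_nv = (355 − 4.5·26) × 20 = 4760 mm².
A_nt = (45 − 0.5·26) × 20 = 640 mm².
0.6 F_u A_nv = 1342 kN; 0.6 F_y A_gv = 1512 kN → shear rupture governs the shear term.
R_n = 1342 + 1.0 × 470 × 640 / 1000 = 1643 kN.
Design strength φR_n = 0.75 × 1643 = 1230 kN.

1230 kN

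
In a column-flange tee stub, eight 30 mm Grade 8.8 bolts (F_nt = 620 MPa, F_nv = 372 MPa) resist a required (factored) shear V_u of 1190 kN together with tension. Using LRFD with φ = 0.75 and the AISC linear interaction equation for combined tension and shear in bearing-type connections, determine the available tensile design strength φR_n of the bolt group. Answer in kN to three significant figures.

1440 kN

A_b = π·30²/4 = 706.9 mm²; f_rv = 1190 × 1000 / (8 × 706.9) = 210.4 MPa.
F'_nt = 1.3 F_nt − (F_nt / φF_nv) f_rv = 1.3·620 − (620/(0.75·372))·210.4 = 338.4 MPa, capped at F_nt → F'_nt = 338.4 MPa.
R_n = F'_nt · A_b · n = 338.4 × 706.9 × 8 / 1000 = 1913 kN.
Design strength φR_n = 0.75 × 1913 = 1440 kN.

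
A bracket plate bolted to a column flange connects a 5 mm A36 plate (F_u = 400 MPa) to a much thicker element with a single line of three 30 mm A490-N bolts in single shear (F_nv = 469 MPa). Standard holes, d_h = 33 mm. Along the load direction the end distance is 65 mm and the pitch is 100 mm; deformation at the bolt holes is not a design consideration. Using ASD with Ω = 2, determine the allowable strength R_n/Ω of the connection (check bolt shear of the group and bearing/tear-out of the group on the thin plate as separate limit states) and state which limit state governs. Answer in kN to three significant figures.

Bolt shear: A_b = π·30²/4 = 706.9 mm²; R_n = 469 × 706.9 × 3 × 1 / 1000 = 994.5 kN → 994.5 / 2 = 497 kN.
Bearing (1.5 l_c t F_u ≤ 3.0 d t F_u): upper limit = 3.0·30·5·400 / 1000 = 180 kN.
  Edge l_c = 65 − 33/2 = 48.5 → r_n = 145.5 kN; interior l_c = 100 − 33 = 67 → r_n = 180 kN.
  R_n,bearing = 1·145.5 + 2·180 = 505.5 kN → 505.5 / 2 = 253 kN.
Bearing governs: 253 kN.

253 kN (bearing governs)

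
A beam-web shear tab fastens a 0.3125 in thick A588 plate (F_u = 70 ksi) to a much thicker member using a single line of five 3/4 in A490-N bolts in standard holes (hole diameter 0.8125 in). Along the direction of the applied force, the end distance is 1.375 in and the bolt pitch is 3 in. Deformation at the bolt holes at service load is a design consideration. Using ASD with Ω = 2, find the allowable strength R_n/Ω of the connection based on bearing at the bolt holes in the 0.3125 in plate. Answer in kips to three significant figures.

91.5 kips

Per bolt r_n = 1.2 l_c t F_u ≤ 2.4 d t F_u; upper limit = 2.4 × 0.75 × 0.3125 × 70 = 39.38 kips.
Edge bolt: l_c = 1.375 − 0.8125/2 = 0.9688 in → 1.2 × 0.9688 × 0.3125 × 70 = 25.43 → r_n = 25.43 kips.
Interior bolts: l_c = 3 − 0.8125 = 2.188 in → 1.2 × 2.188 × 0.3125 × 70 = 57.42 → r_n = 39.38 kips.
R_n = 1 × 25.43 + 4 × 39.38 = 182.9 kips.
Allowable strength R_n/Ω = 182.9 / 2 = 91.5 kips.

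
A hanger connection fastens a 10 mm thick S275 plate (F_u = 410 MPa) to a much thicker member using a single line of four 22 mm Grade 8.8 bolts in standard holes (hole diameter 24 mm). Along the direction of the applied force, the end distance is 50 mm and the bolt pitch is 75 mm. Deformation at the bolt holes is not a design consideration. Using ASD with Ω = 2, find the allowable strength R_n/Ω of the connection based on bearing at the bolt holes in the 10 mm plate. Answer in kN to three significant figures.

523 kN

Per bolt r_n = 1.5 l_c t F_u ≤ 3.0 d t F_u; upper limit = 3.0 × 22 × 10 × 410 / 1000 = 270.6 kN.
Edge bolt: l_c = 50 − 24/2 = 38 mm → 1.5 × 38 × 10 × 410 / 1000 = 233.7 → r_n = 233.7 kN.
Interior bolts: l_c = 75 − 24 = 51 mm → 1.5 × 51 × 10 × 410 / 1000 = 313.7 → r_n = 270.6 kN.
R_n = 1 × 233.7 + 3 × 270.6 = 1046 kN.
Allowable strength R_n/Ω = 1046 / 2 = 523 kN.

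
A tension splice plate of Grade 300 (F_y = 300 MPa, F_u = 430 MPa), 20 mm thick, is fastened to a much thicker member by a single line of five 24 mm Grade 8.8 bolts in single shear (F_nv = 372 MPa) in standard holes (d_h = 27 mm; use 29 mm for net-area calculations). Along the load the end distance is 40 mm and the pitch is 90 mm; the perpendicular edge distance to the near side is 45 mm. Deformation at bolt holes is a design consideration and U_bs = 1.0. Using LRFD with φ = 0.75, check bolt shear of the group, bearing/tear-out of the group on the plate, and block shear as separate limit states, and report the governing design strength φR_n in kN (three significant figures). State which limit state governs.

Bolt shear: A_b = π·24²/4 = 452.4 mm²; R_n = 372 × 452.4 × 5 × 1 / 1000 = 841.4 kN → 0.75 × 841.4 = 631 kN.
Bearing: edge l_c = 26.5, r_n = 273.5 kN; interior l_c = 63, r_n = 495.4 kN; R_n = 273.5 + 4·495.4 = 2255 kN → 1690 kN.
Block shear: A_gv = 8000, A_nv = 5390, A_nt = 610 mm²; R_n = min(0.6F_uA_nv, 0.6F_yA_gv) + U_bs·F_u·A_nt = 1653 kN → 1240 kN.
Bolt shear governs: 631 kN.

631 kN (bolt shear governs)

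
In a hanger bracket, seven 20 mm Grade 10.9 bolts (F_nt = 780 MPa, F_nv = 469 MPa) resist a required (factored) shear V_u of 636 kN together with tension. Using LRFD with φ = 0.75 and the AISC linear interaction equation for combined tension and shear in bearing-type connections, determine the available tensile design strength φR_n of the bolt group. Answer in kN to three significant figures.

615 kN

A_b = π·20²/4 = 314.2 mm²; f_rv = 636 × 1000 / (7 × 314.2) = 289.2 MPa.
F'_nt = 1.3 F_nt − (F_nt / φF_nv) f_rv = 1.3·780 − (780/(0.75·469))·289.2 = 372.7 MPa, capped at F_nt → F'_nt = 372.7 MPa.
R_n = F'_nt · A_b · n = 372.7 × 314.2 × 7 / 1000 = 819.6 kN.
Design strength φR_n = 0.75 × 819.6 = 615 kN.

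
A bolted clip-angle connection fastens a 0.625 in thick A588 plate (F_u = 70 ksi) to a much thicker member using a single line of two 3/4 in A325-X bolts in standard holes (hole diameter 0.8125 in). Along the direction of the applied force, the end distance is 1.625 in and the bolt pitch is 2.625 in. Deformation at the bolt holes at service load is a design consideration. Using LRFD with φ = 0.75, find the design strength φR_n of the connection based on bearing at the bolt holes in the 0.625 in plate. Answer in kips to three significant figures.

107 kips

Per bolt r_n = 1.2 l_c t F_u ≤ 2.4 d t F_u; upper limit = 2.4 × 0.75 × 0.625 × 70 = 78.75 kips.
Edge bolt: l_c = 1.625 − 0.8125/2 = 1.219 in → 1.2 × 1.219 × 0.625 × 70 = 63.98 → r_n = 63.98 kips.
Interior bolts: l_c = 2.625 − 0.8125 = 1.812 in → 1.2 × 1.812 × 0.625 × 70 = 95.16 → r_n = 78.75 kips.
R_n = 1 × 63.98 + 1 × 78.75 = 142.7 kips.
Design strength φR_n = 0.75 × 142.7 = 107 kips.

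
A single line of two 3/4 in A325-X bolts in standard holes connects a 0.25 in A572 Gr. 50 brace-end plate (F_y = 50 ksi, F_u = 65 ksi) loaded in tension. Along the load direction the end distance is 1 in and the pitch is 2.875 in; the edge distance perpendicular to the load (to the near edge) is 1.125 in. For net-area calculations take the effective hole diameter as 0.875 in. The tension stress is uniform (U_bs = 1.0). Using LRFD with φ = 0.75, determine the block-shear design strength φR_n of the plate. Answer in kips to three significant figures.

Shear plane L_v = 1 + 1·2.875 = 3.875 in; A_gv = 3.875 × 0.25 = 0.9688 in².
A_nv = (3.875 − 1.5·0.875) × 0.25 = 0.6406 in².
A_nt = (1.125 − 0.5·0.875) × 0.25 = 0.1719 in².
0.6 F_u A_nv = 24.98 kips; 0.6 F_y A_gv = 29.06 kips → shear rupture governs the shear term.
R_n = 24.98 + 1.0 × 65 × 0.1719 = 36.16 kips.
Design strength φR_n = 0.75 × 36.16 = 27.1 kips.

27.1 kips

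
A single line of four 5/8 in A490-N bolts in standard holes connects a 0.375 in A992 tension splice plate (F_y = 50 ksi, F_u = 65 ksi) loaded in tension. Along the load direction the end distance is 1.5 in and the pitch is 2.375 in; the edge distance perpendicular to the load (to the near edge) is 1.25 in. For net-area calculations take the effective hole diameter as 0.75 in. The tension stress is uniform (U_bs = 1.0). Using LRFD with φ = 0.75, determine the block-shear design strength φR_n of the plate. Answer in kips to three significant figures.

Shear plane L_v = 1.5 + 3·2.375 = 8.625 in; A_gv = 8.625 × 0.375 = 3.234 in².
A_nv = (8.625 − 3.5·0.75) × 0.375 = 2.25 in².
A_nt = (1.25 − 0.5·0.75) × 0.375 = 0.3281 in².
0.6 F_u A_nv = 87.75 kips; 0.6 F_y A_gv = 97.03 kips → shear rupture governs the shear term.
R_n = 87.75 + 1.0 × 65 × 0.3281 = 109.1 kips.
Design strength φR_n = 0.75 × 109.1 = 81.8 kips.

81.8 kips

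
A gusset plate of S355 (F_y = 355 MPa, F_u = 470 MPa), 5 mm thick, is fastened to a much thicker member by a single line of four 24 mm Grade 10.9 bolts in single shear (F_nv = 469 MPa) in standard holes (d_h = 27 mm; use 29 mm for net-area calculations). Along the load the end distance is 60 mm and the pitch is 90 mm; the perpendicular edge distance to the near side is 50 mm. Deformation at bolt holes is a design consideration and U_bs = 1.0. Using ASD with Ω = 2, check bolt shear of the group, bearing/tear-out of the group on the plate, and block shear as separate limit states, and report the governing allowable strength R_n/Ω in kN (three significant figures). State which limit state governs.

203 kN (block shear governs)

Bolt shear: A_b = π·24²/4 = 452.4 mm²; R_n = 469 × 452.4 × 4 × 1 / 1000 = 848.7 kN → 848.7 / 2 = 424 kN.
Bearing: edge l_c = 46.5, r_n = 131.1 kN; interior l_c = 63, r_n = 135.4 kN; R_n = 131.1 + 3·135.4 = 537.2 kN → 269 kN.
Block shear: A_gv = 1650, A_nv = 1142, A_nt = 177.5 mm²; R_n = min(0.6F_uA_nv, 0.6F_yA_gv) + U_bs·F_u·A_nt = 405.6 kN → 203 kN.
Block shear governs: 203 kN.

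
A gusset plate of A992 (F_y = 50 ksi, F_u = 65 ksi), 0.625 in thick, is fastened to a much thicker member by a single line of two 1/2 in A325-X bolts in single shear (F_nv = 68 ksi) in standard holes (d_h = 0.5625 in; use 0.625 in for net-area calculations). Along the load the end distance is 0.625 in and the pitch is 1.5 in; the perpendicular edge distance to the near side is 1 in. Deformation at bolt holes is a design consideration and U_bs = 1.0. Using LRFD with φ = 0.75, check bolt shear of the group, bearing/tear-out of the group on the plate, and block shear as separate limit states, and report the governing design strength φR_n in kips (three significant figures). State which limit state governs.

Bolt shear: A_b = π·0.5²/4 = 0.1963 in²; R_n = 68 × 0.1963 × 2 × 1 = 26.7 kips → 0.75 × 26.7 = 20 kips.
Bearing: edge l_c = 0.3438, r_n = 16.76 kips; interior l_c = 0.9375, r_n = 45.7 kips; R_n = 16.76 + 1·45.7 = 62.46 kips → 46.8 kips.
Block shear: A_gv = 1.328, A_nv = 0.7422, A_nt = 0.4297 in²; R_n = min(0.6F_uA_nv, 0.6F_yA_gv) + U_bs·F_u·A_nt = 56.88 kips → 42.7 kips.
Bolt shear governs: 20 kips.

20 kips (bolt shear governs)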